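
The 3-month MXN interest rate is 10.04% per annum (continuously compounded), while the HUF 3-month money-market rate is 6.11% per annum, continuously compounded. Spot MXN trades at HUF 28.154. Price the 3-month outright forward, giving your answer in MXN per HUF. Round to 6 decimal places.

0.035870

T = 3/12 years.
Growth of 1 HUF over T: e^(0.0611×3/12) = 1.0153923.
Growth of 1 MXN over T: e^(0.1004×3/12) = 1.0254177.
So F = 28.154 × 1.0153923 / 1.0254177 = 27.87874 (HUF/MXN).
Invert for MXN per HUF: 1 / 27.87874 = 0.035870.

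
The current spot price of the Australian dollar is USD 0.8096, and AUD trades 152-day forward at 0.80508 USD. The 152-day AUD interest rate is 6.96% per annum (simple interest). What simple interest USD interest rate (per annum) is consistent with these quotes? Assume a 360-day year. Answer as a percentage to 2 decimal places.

T = 152/360 years.
F/S = 0.80508/0.8096 = 0.9944170 = (growth of USD) / (growth of AUD).
AUD growth factor: 1 + 0.0696×152/360 = 1.0293867.
Hence g_USD = 1.0236396.
(1.0236396 − 1)/T = 0.055989, i.e. 5.60%.

5.60%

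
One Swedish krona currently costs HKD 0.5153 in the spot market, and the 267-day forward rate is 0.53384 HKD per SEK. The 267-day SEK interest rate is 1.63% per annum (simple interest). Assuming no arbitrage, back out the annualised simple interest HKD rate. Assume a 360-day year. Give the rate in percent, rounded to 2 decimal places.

6.54%

T = 267/360 years.
F/S = 0.53384/0.5153 = 1.0359790 = (growth of HKD) / (growth of SEK).
The SEK side grows by 1 + 0.0163×267/360 = 1.0120892.
So the HKD growth factor = 1.0485032.
(1.0485032 − 1)/T = 0.065398, i.e. 6.54%.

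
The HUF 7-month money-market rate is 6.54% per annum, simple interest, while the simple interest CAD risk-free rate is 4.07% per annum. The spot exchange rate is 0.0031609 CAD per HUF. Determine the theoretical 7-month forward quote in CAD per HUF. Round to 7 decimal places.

T = 7/12 years.
Growth of 1 CAD over T: 1 + 0.0407×7/12 = 1.0237417.
HUF accumulates by 1 + 0.0654×7/12 = 1.038150.
Forward (CAD per HUF) = 0.0031609 × 1.0237417 / 1.038150 = 0.003117030.

0.0031170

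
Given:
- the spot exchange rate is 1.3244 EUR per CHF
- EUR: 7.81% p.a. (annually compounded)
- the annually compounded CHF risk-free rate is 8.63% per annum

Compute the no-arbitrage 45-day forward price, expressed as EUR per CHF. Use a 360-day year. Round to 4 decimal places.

1.3231

T = 45/360 years.
Growth of 1 EUR over T: (1 + 0.0781)^(45/360) = 1.0094443.
Growth of 1 CHF over T: (1 + 0.0863)^(45/360) = 1.0104009.
So F = 1.3244 × 1.0094443 / 1.0104009 = 1.323146 (EUR/CHF).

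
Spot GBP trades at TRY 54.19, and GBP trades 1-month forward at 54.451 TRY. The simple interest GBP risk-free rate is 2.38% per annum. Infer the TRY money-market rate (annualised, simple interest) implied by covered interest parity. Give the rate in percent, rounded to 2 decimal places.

T = 1/12 years.
CIP gives F = S · g_TRY/g_GBP, so g_TRY/g_GBP = 54.451/54.19 = 1.0048164.
GBP growth factor: 1 + 0.0238×1/12 = 1.0019833.
Hence g_TRY = 1.0068093.
r = (1.0068093 − 1)/(1/12) = 0.081712 → 8.17%.

8.17%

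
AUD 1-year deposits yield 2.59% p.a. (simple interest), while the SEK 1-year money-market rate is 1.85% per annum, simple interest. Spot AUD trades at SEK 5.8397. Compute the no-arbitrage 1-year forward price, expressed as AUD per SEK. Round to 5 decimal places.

T = 1 year.
SEK growth factor: 1 + 0.0185×1 = 1.018500.
AUD accumulates by 1 + 0.0259×1 = 1.025900.
So F = 5.8397 × 1.018500 / 1.025900 = 5.797577 (SEK/AUD).
Invert for AUD per SEK: 1 / 5.797577 = 0.17249.

0.17249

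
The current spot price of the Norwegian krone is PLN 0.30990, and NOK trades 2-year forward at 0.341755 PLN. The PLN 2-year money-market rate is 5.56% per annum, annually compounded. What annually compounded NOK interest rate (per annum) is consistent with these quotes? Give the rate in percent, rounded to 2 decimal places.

0.52%

T = 2 years.
By CIP, F/S equals the PLN-to-NOK growth ratio: 0.341755/0.3099 = 1.1027912.
PLN growth factor: (1 + 0.0556)^2 = 1.1142914.
So the NOK growth factor = 1.0104283.
r = 1.0104283^(1/2) − 1 = 0.005201 → 0.52%.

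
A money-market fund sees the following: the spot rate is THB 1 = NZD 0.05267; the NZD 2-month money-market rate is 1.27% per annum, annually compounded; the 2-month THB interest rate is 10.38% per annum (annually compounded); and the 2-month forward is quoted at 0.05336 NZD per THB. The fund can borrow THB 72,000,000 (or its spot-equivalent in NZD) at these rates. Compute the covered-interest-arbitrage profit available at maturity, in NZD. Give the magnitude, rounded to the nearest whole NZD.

NZD 105,456

T = 2/12 years.
Route A — deposit THB, sell forward: 72,000,000 × 1.016596004 × 0.05336 = NZD 3,905,680.52.
Route B — convert at spot, deposit NZD: 72,000,000 × 0.05267 × 1.002105552 = NZD 3,800,224.76.
The quoted forward overvalues THB, so borrow NZD, buy THB at spot, deposit the THB at 10.38%, and sell the proceeds forward at 0.05336.
Profit = 3,905,680.52 − 3,800,224.76 = NZD 105,456.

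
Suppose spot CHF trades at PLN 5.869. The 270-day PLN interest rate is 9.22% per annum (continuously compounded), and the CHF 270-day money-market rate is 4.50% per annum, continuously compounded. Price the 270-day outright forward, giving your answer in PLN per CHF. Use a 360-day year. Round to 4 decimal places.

T = 270/360 years.
Growth of 1 PLN over T: e^(0.0922×270/360) = 1.0715969.
Growth of 1 CHF over T: e^(0.0450×270/360) = 1.034326.
CIP: F = S · (grow PLN)/(grow CHF) = 5.869 × 1.0715969/1.034326 = 6.080484 PLN per CHF.

6.0805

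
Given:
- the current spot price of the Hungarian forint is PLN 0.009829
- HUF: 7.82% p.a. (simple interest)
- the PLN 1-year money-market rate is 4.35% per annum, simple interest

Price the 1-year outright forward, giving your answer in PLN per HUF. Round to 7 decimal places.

T = 1 year.
PLN accumulates by 1 + 0.0435×1 = 1.043500.
Growth of 1 HUF over T: 1 + 0.0782×1 = 1.078200.
Forward (PLN per HUF) = 0.009829 × 1.043500 / 1.078200 = 0.009512671.

0.0095127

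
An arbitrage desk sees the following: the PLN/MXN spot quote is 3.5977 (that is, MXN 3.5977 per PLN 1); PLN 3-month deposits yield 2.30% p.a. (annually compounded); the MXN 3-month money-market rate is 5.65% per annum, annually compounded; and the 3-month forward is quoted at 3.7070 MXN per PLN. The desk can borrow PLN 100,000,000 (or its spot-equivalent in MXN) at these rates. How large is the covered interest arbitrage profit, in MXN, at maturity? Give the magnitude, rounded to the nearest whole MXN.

T = 3/12 years.
Route A — deposit PLN, sell forward: 100,000,000 × 1.00570106129 × 3.7070 = MXN 372,813,383.42.
Route B — convert at spot, deposit MXN: 100,000,000 × 3.5977 × 1.01383522252 = MXN 364,747,498.01.
The quoted forward overvalues PLN, so borrow MXN, buy PLN at spot, deposit the PLN at 2.30%, and sell the proceeds forward at 3.7070.
Profit = 372,813,383.42 − 364,747,498.01 = MXN 8,065,885.

MXN 8,065,885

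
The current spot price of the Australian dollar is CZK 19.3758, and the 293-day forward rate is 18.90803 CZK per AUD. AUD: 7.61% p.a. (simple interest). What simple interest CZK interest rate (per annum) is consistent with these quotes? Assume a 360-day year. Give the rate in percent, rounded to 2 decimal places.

T = 293/360 years.
F/S = 18.90803/19.3758 = 0.9758580 = (growth of CZK) / (growth of AUD).
The AUD side grows by 1 + 0.0761×293/360 = 1.0619369.
So the CZK growth factor = 1.0362996.
(1.0362996 − 1)/T = 0.044600, i.e. 4.46%.

4.46%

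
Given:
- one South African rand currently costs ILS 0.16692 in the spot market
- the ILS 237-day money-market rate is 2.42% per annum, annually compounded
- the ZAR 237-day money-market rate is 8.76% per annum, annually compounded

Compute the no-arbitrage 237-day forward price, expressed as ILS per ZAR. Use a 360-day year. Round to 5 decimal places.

T = 237/360 years.
Growth of 1 ILS over T: (1 + 0.0242)^(237/360) = 1.0158665.
ZAR growth factor: (1 + 0.0876)^(237/360) = 1.0568391.
Forward (ILS per ZAR) = 0.16692 × 1.0158665 / 1.0568391 = 0.1604487.

0.16045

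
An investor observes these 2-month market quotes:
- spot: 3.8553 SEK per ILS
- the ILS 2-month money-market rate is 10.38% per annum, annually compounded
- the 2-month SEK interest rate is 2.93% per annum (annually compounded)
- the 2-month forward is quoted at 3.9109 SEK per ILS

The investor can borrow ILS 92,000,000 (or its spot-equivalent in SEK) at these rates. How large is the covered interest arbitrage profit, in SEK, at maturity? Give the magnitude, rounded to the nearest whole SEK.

T = 2/12 years.
Route A — deposit ILS, sell forward: 92,000,000 × 1.01659600406 × 3.9109 = SEK 365,774,088.73.
Route B — convert at spot, deposit SEK: 92,000,000 × 3.8553 × 1.00482476179 = SEK 356,398,883.18.
The quoted forward overvalues ILS, so borrow SEK, buy ILS at spot, deposit the ILS at 10.38%, and sell the proceeds forward at 3.9109.
The gap between the two covered legs is SEK 9,375,206.

SEK 9,375,206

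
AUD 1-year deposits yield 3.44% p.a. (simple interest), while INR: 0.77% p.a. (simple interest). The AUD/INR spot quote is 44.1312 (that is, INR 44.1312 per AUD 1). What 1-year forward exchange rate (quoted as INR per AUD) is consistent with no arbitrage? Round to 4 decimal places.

42.9921

T = 1 year.
INR growth factor: 1 + 0.0077×1 = 1.007700.
Growth of 1 AUD over T: 1 + 0.0344×1 = 1.034400.
Forward (INR per AUD) = 44.1312 × 1.007700 / 1.034400 = 42.992083.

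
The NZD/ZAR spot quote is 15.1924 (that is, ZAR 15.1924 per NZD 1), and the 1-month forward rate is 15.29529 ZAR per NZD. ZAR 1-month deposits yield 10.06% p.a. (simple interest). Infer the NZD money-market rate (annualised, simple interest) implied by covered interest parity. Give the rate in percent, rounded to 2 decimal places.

T = 1/12 years.
CIP gives F = S · g_ZAR/g_NZD, so g_ZAR/g_NZD = 15.29529/15.1924 = 1.0067725.
The ZAR side grows by 1 + 0.1006×1/12 = 1.0083833.
So the NZD growth factor = 1.001600.
(1.001600 − 1)/T = 0.019200, i.e. 1.92%.

1.92%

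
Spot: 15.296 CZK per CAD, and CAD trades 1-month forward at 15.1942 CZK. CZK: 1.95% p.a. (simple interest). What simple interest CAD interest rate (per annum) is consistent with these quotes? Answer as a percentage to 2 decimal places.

T = 1/12 years.
F/S = 15.1942/15.296 = 0.9933447 = (growth of CZK) / (growth of CAD).
The CZK side grows by 1 + 0.0195×1/12 = 1.001625.
That pins the CAD growth at 1.0083358.
(1.0083358 − 1)/T = 0.100030, i.e. 10.00%.

10.00%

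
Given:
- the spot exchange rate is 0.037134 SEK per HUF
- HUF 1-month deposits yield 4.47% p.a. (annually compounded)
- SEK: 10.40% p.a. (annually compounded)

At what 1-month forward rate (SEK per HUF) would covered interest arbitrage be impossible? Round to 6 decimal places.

T = 1/12 years.
Growth of 1 SEK over T: (1 + 0.1040)^(1/12) = 1.0082791.
HUF accumulates by (1 + 0.0447)^(1/12) = 1.0036508.
CIP: F = S · (grow SEK)/(grow HUF) = 0.037134 × 1.0082791/1.0036508 = 0.03730524 SEK per HUF.

0.037305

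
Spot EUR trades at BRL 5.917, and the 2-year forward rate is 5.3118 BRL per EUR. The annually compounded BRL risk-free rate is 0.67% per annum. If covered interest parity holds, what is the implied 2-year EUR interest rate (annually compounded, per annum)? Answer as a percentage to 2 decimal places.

6.25%

T = 2 years.
CIP gives F = S · g_BRL/g_EUR, so g_BRL/g_EUR = 5.3118/5.917 = 0.8977184.
The BRL side grows by (1 + 0.0067)^2 = 1.0134449.
That pins the EUR growth at 1.1289118.
Annualise: 1.1289118^(1/2) − 1 = 0.062503 = 6.25%.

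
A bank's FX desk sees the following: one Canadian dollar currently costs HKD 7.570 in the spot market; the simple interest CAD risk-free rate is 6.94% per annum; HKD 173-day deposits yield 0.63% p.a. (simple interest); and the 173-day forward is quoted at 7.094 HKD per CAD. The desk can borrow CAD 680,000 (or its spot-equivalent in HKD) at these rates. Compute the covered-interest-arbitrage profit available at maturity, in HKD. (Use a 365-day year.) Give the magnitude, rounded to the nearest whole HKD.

T = 173/365 years.
Keep in CAD, deliver into the forward: 680,000·1.032893699·7.094 = HKD 4,982,596.57.
Swap to HKD now, deposit: 680,000·7.570·1.002986027 = HKD 5,162,970.87.
The quoted forward undervalues CAD, so borrow CAD, convert to HKD at spot, deposit the HKD at 0.63%, and buy CAD forward at 7.094 to cover the loan.
Profit = 5,162,970.87 − 4,982,596.57 = HKD 180,374.

HKD 180,374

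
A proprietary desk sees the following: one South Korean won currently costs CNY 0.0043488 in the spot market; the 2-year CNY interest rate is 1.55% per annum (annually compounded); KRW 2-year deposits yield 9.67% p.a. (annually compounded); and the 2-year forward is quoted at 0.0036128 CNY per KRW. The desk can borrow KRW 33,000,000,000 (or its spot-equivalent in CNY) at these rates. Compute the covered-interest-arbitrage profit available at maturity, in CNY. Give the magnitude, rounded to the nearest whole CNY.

T = 2 years.
Route A — deposit KRW, sell forward: 33,000,000,000 × 1.20275089 × 0.0036128 = CNY 143,394,847.71.
Route B — convert at spot, deposit CNY: 33,000,000,000 × 0.0043488 × 1.03124025 = CNY 147,993,700.77.
The quoted forward undervalues KRW, so borrow KRW, convert to CNY at spot, deposit the CNY at 1.55%, and buy KRW forward at 0.0036128 to cover the loan.
The gap between the two covered legs is CNY 4,598,853.

CNY 4,598,853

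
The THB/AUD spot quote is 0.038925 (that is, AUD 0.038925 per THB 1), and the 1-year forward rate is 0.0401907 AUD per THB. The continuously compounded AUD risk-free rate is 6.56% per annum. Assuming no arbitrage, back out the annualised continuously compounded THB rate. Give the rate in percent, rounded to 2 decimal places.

T = 1 year.
CIP gives F = S · g_AUD/g_THB, so g_AUD/g_THB = 0.0401907/0.038925 = 1.0325164.
AUD growth factor: e^(0.0656×1) = 1.0677995.
That pins the THB growth at 1.034172.
r = ln(1.034172)/1 = 0.033601 → 3.36%.

3.36%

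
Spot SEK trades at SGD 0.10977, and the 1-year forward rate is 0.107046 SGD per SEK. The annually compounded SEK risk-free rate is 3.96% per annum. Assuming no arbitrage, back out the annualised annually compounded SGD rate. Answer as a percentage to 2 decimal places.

1.38%

T = 1 year.
By CIP, F/S equals the SGD-to-SEK growth ratio: 0.107046/0.10977 = 0.9751845.
SEK growth factor: (1 + 0.0396)^1 = 1.039600.
Hence g_SGD = 1.0138018.
r = 1.0138018^(1/1) − 1 = 0.013802 → 1.38%.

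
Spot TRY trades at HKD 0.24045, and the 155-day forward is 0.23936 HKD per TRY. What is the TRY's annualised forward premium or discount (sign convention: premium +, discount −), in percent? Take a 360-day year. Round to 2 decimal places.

-1.05%

T = 155/360 years.
TRY trades forward at -0.45332% vs spot over the period.
Per annum: -0.0045332 / (155/360) = -0.010529 = -1.05%.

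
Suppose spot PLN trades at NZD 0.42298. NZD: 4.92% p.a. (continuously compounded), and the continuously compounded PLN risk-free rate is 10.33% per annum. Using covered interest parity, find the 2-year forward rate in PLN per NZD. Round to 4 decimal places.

2.6343

T = 2 years.
Growth of 1 NZD over T: e^(0.0492×2) = 1.1034041.
PLN growth factor: e^(0.1033×2) = 1.2294907.
CIP: F = S · (grow NZD)/(grow PLN) = 0.42298 × 1.1034041/1.2294907 = 0.3796026 NZD per PLN.
Quoted the other way: 1/0.3796026 = 2.6343 PLN per NZD.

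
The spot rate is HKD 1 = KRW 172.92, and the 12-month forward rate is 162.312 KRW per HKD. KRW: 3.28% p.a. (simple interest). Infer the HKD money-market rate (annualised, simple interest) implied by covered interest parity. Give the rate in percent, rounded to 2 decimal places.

T = 1 year.
By CIP, F/S equals the KRW-to-HKD growth ratio: 162.312/172.92 = 0.9386537.
KRW growth factor: 1 + 0.0328×1 = 1.032800.
That pins the HKD growth at 1.1002993.
(1.1002993 − 1)/T = 0.100299, i.e. 10.03%.

10.03%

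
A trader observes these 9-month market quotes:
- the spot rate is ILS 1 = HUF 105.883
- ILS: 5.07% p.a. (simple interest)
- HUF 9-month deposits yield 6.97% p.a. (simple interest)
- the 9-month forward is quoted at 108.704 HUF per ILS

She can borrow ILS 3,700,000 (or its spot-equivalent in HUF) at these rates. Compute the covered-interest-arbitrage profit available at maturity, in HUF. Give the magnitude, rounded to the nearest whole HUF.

HUF 5,251,912

T = 9/12 years.
Keep in ILS, deliver into the forward: 3,700,000·1.038025·108.704 = HUF 417,498,637.52.
Swap to HUF now, deposit: 3,700,000·105.883·1.052275 = HUF 412,246,725.15.
The quoted forward overvalues ILS, so borrow HUF, buy ILS at spot, deposit the ILS at 5.07%, and sell the proceeds forward at 108.704.
Profit = 417,498,637.52 − 412,246,725.15 = HUF 5,251,912.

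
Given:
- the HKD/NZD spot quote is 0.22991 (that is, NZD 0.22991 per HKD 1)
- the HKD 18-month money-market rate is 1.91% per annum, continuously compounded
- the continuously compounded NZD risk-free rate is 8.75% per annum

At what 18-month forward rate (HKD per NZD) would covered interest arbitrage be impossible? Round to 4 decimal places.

3.9254

T = 18/12 years.
NZD accumulates by e^(0.0875×18/12) = 1.1402528.
HKD growth factor: e^(0.0191×18/12) = 1.0290644.
Forward (NZD per HKD) = 0.22991 × 1.1402528 / 1.0290644 = 0.2547513.
Invert for HKD per NZD: 1 / 0.2547513 = 3.9254.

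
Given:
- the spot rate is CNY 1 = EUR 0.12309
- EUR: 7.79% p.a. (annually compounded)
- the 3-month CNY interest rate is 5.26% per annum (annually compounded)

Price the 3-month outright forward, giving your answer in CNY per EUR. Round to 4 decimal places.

8.0760

T = 3/12 years.
EUR accumulates by (1 + 0.0779)^(3/12) = 1.0189306.
CNY accumulates by (1 + 0.0526)^(3/12) = 1.0128983.
So F = 0.12309 × 1.0189306 / 1.0128983 = 0.1238231 (EUR/CNY).
Quoted the other way: 1/0.1238231 = 8.0760 CNY per EUR.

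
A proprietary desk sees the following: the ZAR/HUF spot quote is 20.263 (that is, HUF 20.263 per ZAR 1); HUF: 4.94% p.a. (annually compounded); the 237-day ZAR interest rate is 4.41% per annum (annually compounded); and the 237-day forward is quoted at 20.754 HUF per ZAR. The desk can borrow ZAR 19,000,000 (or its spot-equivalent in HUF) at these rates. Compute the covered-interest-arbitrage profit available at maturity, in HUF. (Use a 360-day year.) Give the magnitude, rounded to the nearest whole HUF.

HUF 8,275,331

T = 237/360 years.
Keep in ZAR, deliver into the forward: 19,000,000·1.02881798199·20.754 = HUF 405,689,679.57.
Swap to HUF now, deposit: 19,000,000·20.263·1.03225310463 = HUF 397,414,348.52.
The quoted forward overvalues ZAR, so borrow HUF, buy ZAR at spot, deposit the ZAR at 4.41%, and sell the proceeds forward at 20.754.
The gap between the two covered legs is HUF 8,275,331.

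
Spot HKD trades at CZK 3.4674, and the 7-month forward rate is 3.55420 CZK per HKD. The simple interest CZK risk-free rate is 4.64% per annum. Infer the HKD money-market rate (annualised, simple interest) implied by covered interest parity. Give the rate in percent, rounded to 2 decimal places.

T = 7/12 years.
By CIP, F/S equals the CZK-to-HKD growth ratio: 3.5542/3.4674 = 1.0250332.
The CZK side grows by 1 + 0.0464×7/12 = 1.0270667.
That pins the HKD growth at 1.0019838.
r = (1.0019838 − 1)/(7/12) = 0.003401 → 0.34%.

0.34%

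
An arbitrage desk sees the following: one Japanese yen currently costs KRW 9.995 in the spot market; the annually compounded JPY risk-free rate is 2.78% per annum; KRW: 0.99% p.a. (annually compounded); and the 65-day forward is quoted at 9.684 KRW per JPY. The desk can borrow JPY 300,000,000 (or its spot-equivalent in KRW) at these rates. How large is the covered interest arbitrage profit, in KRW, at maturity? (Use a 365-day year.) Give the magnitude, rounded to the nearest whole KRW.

T = 65/365 years.
Keep in JPY, deliver into the forward: 300,000,000·1.004895061619·9.684 = KRW 2,919,421,133.02.
Swap to KRW now, deposit: 300,000,000·9.995·1.001755883716 = KRW 3,003,765,017.32.
The quoted forward undervalues JPY, so borrow JPY, convert to KRW at spot, deposit the KRW at 0.99%, and buy JPY forward at 9.684 to cover the loan.
Arbitrage profit = |2,919,421,133.02 − 3,003,765,017.32| = KRW 84,343,884.

KRW 84,343,884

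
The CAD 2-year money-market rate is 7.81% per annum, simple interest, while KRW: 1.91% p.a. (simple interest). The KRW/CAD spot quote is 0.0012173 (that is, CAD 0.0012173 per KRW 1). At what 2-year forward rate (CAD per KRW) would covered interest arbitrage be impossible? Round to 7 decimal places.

0.0013557

T = 2 years.
CAD growth factor: 1 + 0.0781×2 = 1.156200.
KRW accumulates by 1 + 0.0191×2 = 1.038200.
So F = 0.0012173 × 1.156200 / 1.038200 = 0.001355656 (CAD/KRW).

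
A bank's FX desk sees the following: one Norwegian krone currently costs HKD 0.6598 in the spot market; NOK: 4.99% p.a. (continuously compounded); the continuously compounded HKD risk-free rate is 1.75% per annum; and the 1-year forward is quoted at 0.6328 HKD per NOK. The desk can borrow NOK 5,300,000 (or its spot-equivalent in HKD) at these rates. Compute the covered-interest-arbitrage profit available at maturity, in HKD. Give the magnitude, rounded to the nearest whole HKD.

HKD 33,233

T = 1 year.
Keep in NOK, deliver into the forward: 5,300,000·1.051165975·0.6328 = HKD 3,525,442.49.
Swap to HKD now, deposit: 5,300,000·0.6598·1.017654022 = HKD 3,558,675.06.
The quoted forward undervalues NOK, so borrow NOK, convert to HKD at spot, deposit the HKD at 1.75%, and buy NOK forward at 0.6328 to cover the loan.
Profit = 3,558,675.06 − 3,525,442.49 = HKD 33,233.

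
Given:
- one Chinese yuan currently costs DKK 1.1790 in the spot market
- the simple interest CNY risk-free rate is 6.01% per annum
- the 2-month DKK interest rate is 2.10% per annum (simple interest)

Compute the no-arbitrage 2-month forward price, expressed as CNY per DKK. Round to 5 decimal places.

0.85368

T = 2/12 years.
Growth of 1 DKK over T: 1 + 0.0210×2/12 = 1.003500.
CNY growth factor: 1 + 0.0601×2/12 = 1.0100167.
Forward (DKK per CNY) = 1.179 × 1.003500 / 1.0100167 = 1.171393.
Quoted the other way: 1/1.171393 = 0.85368 CNY per DKK.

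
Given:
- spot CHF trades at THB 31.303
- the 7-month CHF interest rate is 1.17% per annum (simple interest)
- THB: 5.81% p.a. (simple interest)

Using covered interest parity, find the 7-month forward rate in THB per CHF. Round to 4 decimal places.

32.1445

T = 7/12 years.
THB growth factor: 1 + 0.0581×7/12 = 1.03389167.
Growth of 1 CHF over T: 1 + 0.0117×7/12 = 1.006825.
So F = 31.303 × 1.03389167 / 1.006825 = 32.144525 (THB/CHF).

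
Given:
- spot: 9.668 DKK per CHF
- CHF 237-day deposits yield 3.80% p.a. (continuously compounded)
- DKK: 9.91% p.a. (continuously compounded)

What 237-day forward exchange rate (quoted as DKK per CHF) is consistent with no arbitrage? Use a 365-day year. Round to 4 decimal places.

T = 237/365 years.
Growth of 1 DKK over T: e^(0.0991×237/365) = 1.06646253.
Growth of 1 CHF over T: e^(0.0380×237/365) = 1.02498089.
So F = 9.668 × 1.06646253 / 1.02498089 = 10.059270 (DKK/CHF).

10.0593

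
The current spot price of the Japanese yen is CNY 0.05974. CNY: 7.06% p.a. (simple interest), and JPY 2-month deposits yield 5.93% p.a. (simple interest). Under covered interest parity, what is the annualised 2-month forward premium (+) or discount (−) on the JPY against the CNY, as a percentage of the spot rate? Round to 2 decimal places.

T = 2/12 years.
CIP forward (CNY per JPY) = 0.05974 × 1.0117667/1.0098833 = 0.05985141.
(F − S)/S ÷ T = (0.05985141 − 0.05974)/0.05974/(2/12) = 0.011189 → 1.12%.

+1.12%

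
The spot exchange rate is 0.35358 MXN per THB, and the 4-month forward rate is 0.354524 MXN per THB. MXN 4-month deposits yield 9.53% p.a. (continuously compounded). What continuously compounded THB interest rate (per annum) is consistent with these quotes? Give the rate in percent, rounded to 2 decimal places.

T = 4/12 years.
F/S = 0.354524/0.35358 = 1.0026698 = (growth of MXN) / (growth of THB).
MXN growth factor: e^(0.0953×4/12) = 1.0322766.
That pins the THB growth at 1.029528.
r = ln(1.029528)/(4/12) = 0.087301 → 8.73%.

8.73%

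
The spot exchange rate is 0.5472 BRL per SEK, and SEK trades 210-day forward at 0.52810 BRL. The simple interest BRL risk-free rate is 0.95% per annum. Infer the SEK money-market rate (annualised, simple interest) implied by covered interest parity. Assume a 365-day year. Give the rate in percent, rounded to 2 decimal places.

7.27%

T = 210/365 years.
CIP gives F = S · g_BRL/g_SEK, so g_BRL/g_SEK = 0.5281/0.5472 = 0.9650950.
BRL growth factor: 1 + 0.0095×210/365 = 1.0054658.
That pins the SEK growth at 1.0418309.
(1.0418309 − 1)/T = 0.072706, i.e. 7.27%.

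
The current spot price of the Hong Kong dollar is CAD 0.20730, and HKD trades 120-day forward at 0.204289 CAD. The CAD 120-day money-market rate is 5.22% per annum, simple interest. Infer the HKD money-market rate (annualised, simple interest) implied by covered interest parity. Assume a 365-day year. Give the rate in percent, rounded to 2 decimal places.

9.78%

T = 120/365 years.
By CIP, F/S equals the CAD-to-HKD growth ratio: 0.204289/0.2073 = 0.9854752.
CAD growth factor: 1 + 0.0522×120/365 = 1.0171616.
That pins the HKD growth at 1.0321534.
(1.0321534 − 1)/T = 0.097800, i.e. 9.78%.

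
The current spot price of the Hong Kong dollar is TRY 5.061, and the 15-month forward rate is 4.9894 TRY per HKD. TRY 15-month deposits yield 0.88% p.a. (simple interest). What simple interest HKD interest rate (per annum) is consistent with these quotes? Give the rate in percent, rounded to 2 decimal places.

T = 15/12 years.
F/S = 4.9894/5.061 = 0.9858526 = (growth of TRY) / (growth of HKD).
TRY growth factor: 1 + 0.0088×15/12 = 1.011000.
Hence g_HKD = 1.0255083.
r = (1.0255083 − 1)/(15/12) = 0.020407 → 2.04%.

2.04%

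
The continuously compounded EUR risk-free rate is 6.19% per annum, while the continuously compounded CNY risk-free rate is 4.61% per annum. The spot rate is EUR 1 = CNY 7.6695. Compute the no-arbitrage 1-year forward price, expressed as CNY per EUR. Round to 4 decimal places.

7.5493

T = 1 year.
Growth of 1 CNY over T: e^(0.0461×1) = 1.0471791.
Growth of 1 EUR over T: e^(0.0619×1) = 1.063856.
Forward (CNY per EUR) = 7.6695 × 1.0471791 / 1.063856 = 7.549274.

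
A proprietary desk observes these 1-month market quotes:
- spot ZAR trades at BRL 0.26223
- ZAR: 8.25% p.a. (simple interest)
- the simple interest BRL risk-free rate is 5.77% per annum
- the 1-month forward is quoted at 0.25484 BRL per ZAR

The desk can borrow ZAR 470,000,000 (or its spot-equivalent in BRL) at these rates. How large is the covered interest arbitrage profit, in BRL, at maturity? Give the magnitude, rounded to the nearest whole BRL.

T = 1/12 years.
Keep in ZAR, deliver into the forward: 470,000,000·1.006875·0.25484 = BRL 120,598,251.75.
Swap to BRL now, deposit: 470,000,000·0.26223·1.00480833333 = BRL 123,840,717.95.
The quoted forward undervalues ZAR, so borrow ZAR, convert to BRL at spot, deposit the BRL at 5.77%, and buy ZAR forward at 0.25484 to cover the loan.
Arbitrage profit = |120,598,251.75 − 123,840,717.95| = BRL 3,242,466.

BRL 3,242,466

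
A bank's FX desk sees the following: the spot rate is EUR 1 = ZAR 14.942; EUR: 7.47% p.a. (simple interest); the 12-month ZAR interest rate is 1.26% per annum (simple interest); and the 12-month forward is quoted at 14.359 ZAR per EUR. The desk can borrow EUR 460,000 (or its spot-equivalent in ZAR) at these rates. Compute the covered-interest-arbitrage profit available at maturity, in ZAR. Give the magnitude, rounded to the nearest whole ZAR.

T = 1 year.
Route A — deposit EUR, sell forward: 460,000 × 1.074700 × 14.359 = ZAR 7,098,543.96.
Route B — convert at spot, deposit ZAR: 460,000 × 14.942 × 1.012600 = ZAR 6,959,923.83.
The quoted forward overvalues EUR, so borrow ZAR, buy EUR at spot, deposit the EUR at 7.47%, and sell the proceeds forward at 14.359.
Profit = 7,098,543.96 − 6,959,923.83 = ZAR 138,620.

ZAR 138,620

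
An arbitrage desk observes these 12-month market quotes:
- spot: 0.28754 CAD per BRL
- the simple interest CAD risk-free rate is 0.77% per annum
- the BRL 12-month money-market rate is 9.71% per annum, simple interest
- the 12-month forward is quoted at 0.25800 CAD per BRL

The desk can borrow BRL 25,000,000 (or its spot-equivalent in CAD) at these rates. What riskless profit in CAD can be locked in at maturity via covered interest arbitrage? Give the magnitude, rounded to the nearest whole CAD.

T = 1 year.
Route A — deposit BRL, sell forward: 25,000,000 × 1.097100 × 0.25800 = CAD 7,076,295.00.
Route B — convert at spot, deposit CAD: 25,000,000 × 0.28754 × 1.007700 = CAD 7,243,851.45.
The quoted forward undervalues BRL, so borrow BRL, convert to CAD at spot, deposit the CAD at 0.77%, and buy BRL forward at 0.25800 to cover the loan.
Arbitrage profit = |7,076,295.00 − 7,243,851.45| = CAD 167,556.

CAD 167,556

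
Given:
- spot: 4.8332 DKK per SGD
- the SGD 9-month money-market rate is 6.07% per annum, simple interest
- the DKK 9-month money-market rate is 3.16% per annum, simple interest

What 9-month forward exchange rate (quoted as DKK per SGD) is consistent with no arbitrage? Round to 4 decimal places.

4.7323

T = 9/12 years.
Growth of 1 DKK over T: 1 + 0.0316×9/12 = 1.023700.
Growth of 1 SGD over T: 1 + 0.0607×9/12 = 1.045525.
CIP: F = S · (grow DKK)/(grow SGD) = 4.8332 × 1.023700/1.045525 = 4.732308 DKK per SGD.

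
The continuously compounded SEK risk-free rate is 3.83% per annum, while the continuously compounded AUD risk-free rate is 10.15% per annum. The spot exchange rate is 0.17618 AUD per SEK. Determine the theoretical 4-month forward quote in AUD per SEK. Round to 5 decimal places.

T = 4/12 years.
AUD growth factor: e^(0.1015×4/12) = 1.0344122.
Growth of 1 SEK over T: e^(0.0383×4/12) = 1.0128485.
So F = 0.17618 × 1.0344122 / 1.0128485 = 0.1799309 (AUD/SEK).

0.17993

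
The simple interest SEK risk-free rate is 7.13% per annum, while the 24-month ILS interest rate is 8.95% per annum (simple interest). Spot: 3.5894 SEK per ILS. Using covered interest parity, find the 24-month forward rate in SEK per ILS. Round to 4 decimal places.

T = 2 years.
SEK accumulates by 1 + 0.0713×2 = 1.142600.
ILS accumulates by 1 + 0.0895×2 = 1.179000.
So F = 3.5894 × 1.142600 / 1.179000 = 3.478582 (SEK/ILS).

3.4786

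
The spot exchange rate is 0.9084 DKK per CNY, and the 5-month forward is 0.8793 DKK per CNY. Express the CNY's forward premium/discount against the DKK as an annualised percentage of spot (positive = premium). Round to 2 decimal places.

-7.69%

T = 5/12 years.
Period premium: (0.8793 − 0.9084)/0.9084 = -0.0320343.
Annualise by dividing by T: -0.0320343 / (5/12) = -0.076882 → -7.69%.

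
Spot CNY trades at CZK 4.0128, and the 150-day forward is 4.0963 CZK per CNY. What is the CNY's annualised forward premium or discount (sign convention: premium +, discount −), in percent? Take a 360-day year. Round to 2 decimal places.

+4.99%

T = 150/360 years.
Period premium: (4.0963 − 4.0128)/4.0128 = 0.0208084.
Annualise by dividing by T: 0.0208084 / (150/360) = 0.049940 → 4.99%.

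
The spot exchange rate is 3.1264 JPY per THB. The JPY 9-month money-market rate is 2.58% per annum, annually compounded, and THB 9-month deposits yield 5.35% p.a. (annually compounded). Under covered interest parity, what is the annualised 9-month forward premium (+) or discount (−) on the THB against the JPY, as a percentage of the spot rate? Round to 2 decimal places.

-2.64%

T = 9/12 years.
No-arbitrage forward: 3.1264 × 1.0192883 / 1.0398625 = 3.0645426 JPY/THB.
(F − S)/S ÷ T = (3.0645426 − 3.1264)/3.1264/(9/12) = -0.026381 → -2.64%.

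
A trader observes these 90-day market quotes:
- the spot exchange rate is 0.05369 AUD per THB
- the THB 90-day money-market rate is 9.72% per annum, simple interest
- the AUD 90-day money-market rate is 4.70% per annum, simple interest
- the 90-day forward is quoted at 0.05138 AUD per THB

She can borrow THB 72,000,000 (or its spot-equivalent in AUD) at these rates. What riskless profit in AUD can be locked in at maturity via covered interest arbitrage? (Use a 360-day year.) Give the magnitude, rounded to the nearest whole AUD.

AUD 121,847

T = 90/360 years.
Keep in THB, deliver into the forward: 72,000,000·1.024300·0.05138 = AUD 3,789,254.45.
Swap to AUD now, deposit: 72,000,000·0.05369·1.011750 = AUD 3,911,101.74.
The quoted forward undervalues THB, so borrow THB, convert to AUD at spot, deposit the AUD at 4.70%, and buy THB forward at 0.05138 to cover the loan.
The gap between the two covered legs is AUD 121,847.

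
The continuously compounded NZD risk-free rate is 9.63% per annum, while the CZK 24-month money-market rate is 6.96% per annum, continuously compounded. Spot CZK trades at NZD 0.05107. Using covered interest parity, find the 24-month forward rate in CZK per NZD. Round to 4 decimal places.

18.5628

T = 2 years.
Growth of 1 NZD over T: e^(0.0963×2) = 1.21239774.
CZK accumulates by e^(0.0696×2) = 1.14935395.
So F = 0.05107 × 1.21239774 / 1.14935395 = 0.053871266 (NZD/CZK).
Invert for CZK per NZD: 1 / 0.053871266 = 18.5628.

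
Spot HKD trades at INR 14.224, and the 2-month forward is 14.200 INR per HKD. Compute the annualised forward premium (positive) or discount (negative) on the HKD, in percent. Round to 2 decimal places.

T = 2/12 years.
(F − S)/S = (14.200 − 14.224)/14.224 = -0.0016873.
×(1/T) gives -1.01% p.a.

-1.01%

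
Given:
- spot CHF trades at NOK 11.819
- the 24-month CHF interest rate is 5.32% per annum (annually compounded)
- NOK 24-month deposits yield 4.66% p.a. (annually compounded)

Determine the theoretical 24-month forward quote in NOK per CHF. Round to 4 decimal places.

T = 2 years.
Growth of 1 NOK over T: (1 + 0.0466)^2 = 1.09537156.
CHF accumulates by (1 + 0.0532)^2 = 1.10923024.
CIP: F = S · (grow NOK)/(grow CHF) = 11.819 × 1.09537156/1.10923024 = 11.671334 NOK per CHF.

11.6713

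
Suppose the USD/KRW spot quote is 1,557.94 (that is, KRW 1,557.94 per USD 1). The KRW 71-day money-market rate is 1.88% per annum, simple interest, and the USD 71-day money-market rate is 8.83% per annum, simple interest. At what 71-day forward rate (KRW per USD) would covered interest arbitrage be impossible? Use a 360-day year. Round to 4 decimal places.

1536.9509

T = 71/360 years.
KRW growth factor: 1 + 0.0188×71/360 = 1.0037077778.
USD accumulates by 1 + 0.0883×71/360 = 1.0174147222.
Forward (KRW per USD) = 1557.94 × 1.0037077778 / 1.0174147222 = 1536.950922.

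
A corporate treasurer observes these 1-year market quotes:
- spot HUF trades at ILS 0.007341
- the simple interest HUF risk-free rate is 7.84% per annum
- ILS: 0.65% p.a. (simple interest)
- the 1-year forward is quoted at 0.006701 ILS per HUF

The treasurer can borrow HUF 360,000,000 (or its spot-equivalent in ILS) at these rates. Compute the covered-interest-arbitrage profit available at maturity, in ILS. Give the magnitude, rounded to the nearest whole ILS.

T = 1 year.
Route A — deposit HUF, sell forward: 360,000,000 × 1.078400 × 0.006701 = ILS 2,601,489.02.
Route B — convert at spot, deposit ILS: 360,000,000 × 0.007341 × 1.006500 = ILS 2,659,937.94.
The quoted forward undervalues HUF, so borrow HUF, convert to ILS at spot, deposit the ILS at 0.65%, and buy HUF forward at 0.006701 to cover the loan.
Arbitrage profit = |2,601,489.02 − 2,659,937.94| = ILS 58,449.

ILS 58,449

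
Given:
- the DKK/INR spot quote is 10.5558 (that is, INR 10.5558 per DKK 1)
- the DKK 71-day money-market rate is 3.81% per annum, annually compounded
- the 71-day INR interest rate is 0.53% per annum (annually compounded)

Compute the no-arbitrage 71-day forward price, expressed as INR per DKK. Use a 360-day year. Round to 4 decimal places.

T = 71/360 years.
Growth of 1 INR over T: (1 + 0.0053)^(71/360) = 1.00104306.
DKK growth factor: (1 + 0.0381)^(71/360) = 1.00740182.
So F = 10.5558 × 1.00104306 / 1.00740182 = 10.489171 (INR/DKK).

10.4892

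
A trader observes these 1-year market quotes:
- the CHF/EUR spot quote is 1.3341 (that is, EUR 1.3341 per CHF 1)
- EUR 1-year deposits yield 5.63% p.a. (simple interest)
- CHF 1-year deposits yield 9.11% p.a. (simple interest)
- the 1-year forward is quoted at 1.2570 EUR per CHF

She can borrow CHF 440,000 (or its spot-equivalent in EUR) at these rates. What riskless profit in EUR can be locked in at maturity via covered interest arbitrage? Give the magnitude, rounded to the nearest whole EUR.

T = 1 year.
Route A — deposit CHF, sell forward: 440,000 × 1.091100 × 1.2570 = EUR 603,465.59.
Route B — convert at spot, deposit EUR: 440,000 × 1.3341 × 1.056300 = EUR 620,052.33.
The quoted forward undervalues CHF, so borrow CHF, convert to EUR at spot, deposit the EUR at 5.63%, and buy CHF forward at 1.2570 to cover the loan.
The gap between the two covered legs is EUR 16,587.

EUR 16,587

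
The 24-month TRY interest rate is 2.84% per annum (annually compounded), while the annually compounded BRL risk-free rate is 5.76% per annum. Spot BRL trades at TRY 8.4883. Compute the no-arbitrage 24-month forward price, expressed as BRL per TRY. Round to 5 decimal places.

T = 2 years.
TRY accumulates by (1 + 0.0284)^2 = 1.0576066.
BRL growth factor: (1 + 0.0576)^2 = 1.1185178.
Forward (TRY per BRL) = 8.4883 × 1.0576066 / 1.1185178 = 8.026052.
Quoted the other way: 1/8.026052 = 0.12459 BRL per TRY.

0.12459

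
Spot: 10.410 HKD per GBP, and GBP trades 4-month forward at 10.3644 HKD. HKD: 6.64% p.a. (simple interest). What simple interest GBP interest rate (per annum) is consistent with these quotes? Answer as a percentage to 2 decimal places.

7.99%

T = 4/12 years.
CIP gives F = S · g_HKD/g_GBP, so g_HKD/g_GBP = 10.3644/10.41 = 0.9956196.
The HKD side grows by 1 + 0.0664×4/12 = 1.0221333.
That pins the GBP growth at 1.0266304.
(1.0266304 − 1)/T = 0.079891, i.e. 7.99%.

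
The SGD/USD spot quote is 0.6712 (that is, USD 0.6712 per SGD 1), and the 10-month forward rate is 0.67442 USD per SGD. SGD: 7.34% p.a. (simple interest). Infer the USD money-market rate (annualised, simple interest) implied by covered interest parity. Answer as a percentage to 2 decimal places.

7.95%

T = 10/12 years.
CIP gives F = S · g_USD/g_SGD, so g_USD/g_SGD = 0.67442/0.6712 = 1.0047974.
SGD growth factor: 1 + 0.0734×10/12 = 1.0611667.
That pins the USD growth at 1.0662575.
(1.0662575 − 1)/T = 0.079509, i.e. 7.95%.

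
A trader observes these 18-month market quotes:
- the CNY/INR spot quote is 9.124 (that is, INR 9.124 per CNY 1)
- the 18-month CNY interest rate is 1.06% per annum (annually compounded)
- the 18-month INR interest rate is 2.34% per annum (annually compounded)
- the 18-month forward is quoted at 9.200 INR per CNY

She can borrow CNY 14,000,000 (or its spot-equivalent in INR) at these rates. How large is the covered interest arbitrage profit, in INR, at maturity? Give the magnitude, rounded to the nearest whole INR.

INR 1,392,323

T = 18/12 years.
Invest the CNY and cover forward: 14,000,000 × 1.01594206086 × 9.200 = INR 130,853,337.44.
Convert at spot and invest in INR: 14,000,000 × 9.124 × 1.03530454114 = INR 132,245,660.87.
The quoted forward undervalues CNY, so borrow CNY, convert to INR at spot, deposit the INR at 2.34%, and buy CNY forward at 9.200 to cover the loan.
Profit = 132,245,660.87 − 130,853,337.44 = INR 1,392,323.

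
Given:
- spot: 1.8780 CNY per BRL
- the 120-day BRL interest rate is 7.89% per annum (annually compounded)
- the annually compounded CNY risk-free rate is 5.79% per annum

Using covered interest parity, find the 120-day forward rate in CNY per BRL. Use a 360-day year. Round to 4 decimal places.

1.8657

T = 120/360 years.
CNY growth factor: (1 + 0.0579)^(120/360) = 1.018939.
BRL accumulates by (1 + 0.0789)^(120/360) = 1.0256371.
Forward (CNY per BRL) = 1.878 × 1.018939 / 1.0256371 = 1.865735.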